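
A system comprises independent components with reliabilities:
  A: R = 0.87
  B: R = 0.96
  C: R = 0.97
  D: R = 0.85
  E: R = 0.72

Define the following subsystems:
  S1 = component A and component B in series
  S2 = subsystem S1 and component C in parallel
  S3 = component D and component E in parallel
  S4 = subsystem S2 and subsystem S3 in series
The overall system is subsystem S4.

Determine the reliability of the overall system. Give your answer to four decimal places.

Series (A and B): 0.870000 × 0.960000 = 0.835200
Parallel ([0.835200] and C): 1 − (1 − 0.835200)(1 − 0.970000) = 0.995056
Parallel (D and E): 1 − (1 − 0.850000)(1 − 0.720000) = 0.958000
Series ([0.995056] and [0.958000]): 0.995056 × 0.958000 = 0.9533

0.9533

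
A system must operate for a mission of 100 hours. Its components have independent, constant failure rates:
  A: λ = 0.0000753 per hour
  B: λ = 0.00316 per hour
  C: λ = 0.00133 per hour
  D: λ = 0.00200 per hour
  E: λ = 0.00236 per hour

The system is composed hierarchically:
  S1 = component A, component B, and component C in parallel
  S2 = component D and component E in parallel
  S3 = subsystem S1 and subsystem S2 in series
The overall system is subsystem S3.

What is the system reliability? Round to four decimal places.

0.9617

R(A) = exp(−0.0000753 × 100) = 0.992498
R(B) = exp(−0.00316 × 100) = 0.729059
R(C) = exp(−0.00133 × 100) = 0.875465
R(D) = exp(−0.00200 × 100) = 0.818731
R(E) = exp(−0.00236 × 100) = 0.789781
Parallel (A, B, and C): 1 − (1 − 0.992498)(1 − 0.729059)(1 − 0.875465) = 0.999747
Parallel (D and E): 1 − (1 − 0.818731)(1 − 0.789781) = 0.961894
Series ([0.999747] and [0.961894]): 0.999747 × 0.961894 = 0.9617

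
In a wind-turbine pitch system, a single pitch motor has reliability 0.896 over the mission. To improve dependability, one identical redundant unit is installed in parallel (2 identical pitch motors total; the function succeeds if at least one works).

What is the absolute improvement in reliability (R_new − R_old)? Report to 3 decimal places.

R_before = 0.896
R_after = 1 − (1 − 0.896)^2 = 0.989
ΔR = 0.989 − 0.896 = 0.093

0.093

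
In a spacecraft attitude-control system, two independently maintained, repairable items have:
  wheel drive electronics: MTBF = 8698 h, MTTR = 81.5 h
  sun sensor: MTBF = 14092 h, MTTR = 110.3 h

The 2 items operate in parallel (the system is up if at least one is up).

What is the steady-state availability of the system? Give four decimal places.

0.9999

A(wheel drive electronics) = MTBF/(MTBF+MTTR) = 8698/(8698+81.5) = 0.990717
A(sun sensor) = MTBF/(MTBF+MTTR) = 14092/(14092+110.3) = 0.992234
Parallel availability: 1 − (1 − 0.990717)(1 − 0.992234) = 0.9999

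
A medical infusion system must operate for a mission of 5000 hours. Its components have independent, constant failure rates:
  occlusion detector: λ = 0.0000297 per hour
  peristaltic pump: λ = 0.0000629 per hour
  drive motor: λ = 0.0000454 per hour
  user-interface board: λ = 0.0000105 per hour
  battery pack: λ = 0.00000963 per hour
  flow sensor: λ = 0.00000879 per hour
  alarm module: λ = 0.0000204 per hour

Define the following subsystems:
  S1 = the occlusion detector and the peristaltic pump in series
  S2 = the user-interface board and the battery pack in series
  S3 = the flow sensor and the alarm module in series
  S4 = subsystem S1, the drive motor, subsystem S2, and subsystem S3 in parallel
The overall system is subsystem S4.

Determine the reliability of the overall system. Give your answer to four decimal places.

0.9990

R(occlusion detector) = exp(−0.0000297 × 5000) = 0.862000
R(peristaltic pump) = exp(−0.0000629 × 5000) = 0.730154
R(drive motor) = exp(−0.0000454 × 5000) = 0.796921
R(user-interface board) = exp(−0.0000105 × 5000) = 0.948854
R(battery pack) = exp(−0.00000963 × 5000) = 0.952991
R(flow sensor) = exp(−0.00000879 × 5000) = 0.957002
R(alarm module) = exp(−0.0000204 × 5000) = 0.903030
Series (occlusion detector and peristaltic pump): 0.862000 × 0.730154 = 0.629393
Series (user-interface board and battery pack): 0.948854 × 0.952991 = 0.904249
Series (flow sensor and alarm module): 0.957002 × 0.903030 = 0.864202
Parallel ([0.629393], drive motor, [0.904249], and [0.864202]): 1 − (1 − 0.629393)(1 − 0.796921)(1 − 0.904249)(1 − 0.864202) = 0.9990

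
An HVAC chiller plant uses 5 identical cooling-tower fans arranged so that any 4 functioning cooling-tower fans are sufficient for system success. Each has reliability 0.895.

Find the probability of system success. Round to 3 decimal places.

R = Σ_{i=4}^{5} C(5,i) p^i (1−p)^{5−i} with p = 0.895
C(5,4)·0.895^4·0.105^1 = 0.33686
C(5,5)·0.895^5·0.105^0 = 0.57427
Sum = 0.911

0.911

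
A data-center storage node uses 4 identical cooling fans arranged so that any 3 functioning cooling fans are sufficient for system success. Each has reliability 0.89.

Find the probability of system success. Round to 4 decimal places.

0.9376

R = Σ_{i=3}^{4} C(4,i) p^i (1−p)^{4−i} with p = 0.89
C(4,3)·0.89^3·0.11^1 = 0.310186
C(4,4)·0.89^4·0.11^0 = 0.627422
Sum = 0.9376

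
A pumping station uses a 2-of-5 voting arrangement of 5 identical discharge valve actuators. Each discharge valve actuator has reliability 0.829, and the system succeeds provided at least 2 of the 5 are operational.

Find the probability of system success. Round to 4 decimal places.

R = Σ_{i=2}^{5} C(5,i) p^i (1−p)^{5−i} with p = 0.829
C(5,2)·0.829^2·0.171^3 = 0.034364
C(5,3)·0.829^3·0.171^2 = 0.166593
C(5,4)·0.829^4·0.171^1 = 0.403817
C(5,5)·0.829^5·0.171^0 = 0.391537
Sum = 0.9963

0.9963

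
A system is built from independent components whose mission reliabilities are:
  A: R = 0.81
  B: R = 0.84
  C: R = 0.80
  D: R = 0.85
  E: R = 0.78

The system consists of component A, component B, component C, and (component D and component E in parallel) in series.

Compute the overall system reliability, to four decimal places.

Parallel (D and E): 1 − (1 − 0.850000)(1 − 0.780000) = 0.967000
Series (A, B, C, and [0.967000]): 0.810000 × 0.840000 × 0.800000 × 0.967000 = 0.5264

0.5264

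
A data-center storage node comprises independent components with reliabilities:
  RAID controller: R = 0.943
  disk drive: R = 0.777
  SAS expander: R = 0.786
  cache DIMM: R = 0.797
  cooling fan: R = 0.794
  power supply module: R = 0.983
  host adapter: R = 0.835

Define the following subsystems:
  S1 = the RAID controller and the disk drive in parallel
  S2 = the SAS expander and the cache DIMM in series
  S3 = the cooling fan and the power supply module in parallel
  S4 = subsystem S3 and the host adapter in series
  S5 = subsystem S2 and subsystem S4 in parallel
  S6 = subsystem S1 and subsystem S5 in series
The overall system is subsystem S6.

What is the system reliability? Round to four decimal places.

0.9254

Parallel (RAID controller and disk drive): 1 − (1 − 0.943000)(1 − 0.777000) = 0.987289
Series (SAS expander and cache DIMM): 0.786000 × 0.797000 = 0.626442
Parallel (cooling fan and power supply module): 1 − (1 − 0.794000)(1 − 0.983000) = 0.996498
Series ([0.996498] and host adapter): 0.996498 × 0.835000 = 0.832076
Parallel ([0.626442] and [0.832076]): 1 − (1 − 0.626442)(1 − 0.832076) = 0.937271
Series ([0.987289] and [0.937271]): 0.987289 × 0.937271 = 0.9254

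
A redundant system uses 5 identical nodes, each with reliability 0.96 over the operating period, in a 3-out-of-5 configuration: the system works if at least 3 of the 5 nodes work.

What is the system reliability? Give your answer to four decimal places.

R = Σ_{i=3}^{5} C(5,i) p^i (1−p)^{5−i} with p = 0.96
C(5,3)·0.96^3·0.04^2 = 0.014156
C(5,4)·0.96^4·0.04^1 = 0.169869
C(5,5)·0.96^5·0.04^0 = 0.815373
Sum = 0.9994

0.9994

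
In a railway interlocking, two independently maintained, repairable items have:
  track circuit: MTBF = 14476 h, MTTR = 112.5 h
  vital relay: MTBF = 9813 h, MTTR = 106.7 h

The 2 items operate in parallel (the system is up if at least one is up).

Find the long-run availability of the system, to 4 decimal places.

A(track circuit) = MTBF/(MTBF+MTTR) = 14476/(14476+112.5) = 0.992288
A(vital relay) = MTBF/(MTBF+MTTR) = 9813/(9813+106.7) = 0.989244
Parallel availability: 1 − (1 − 0.992288)(1 − 0.989244) = 0.9999

0.9999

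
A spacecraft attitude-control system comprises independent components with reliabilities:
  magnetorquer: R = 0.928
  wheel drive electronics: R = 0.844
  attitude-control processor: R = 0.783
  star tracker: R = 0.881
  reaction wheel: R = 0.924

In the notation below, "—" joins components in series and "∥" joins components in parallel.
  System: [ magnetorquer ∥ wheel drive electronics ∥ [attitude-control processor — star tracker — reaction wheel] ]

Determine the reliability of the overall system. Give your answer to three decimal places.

0.996

Series (attitude-control processor, star tracker, and reaction wheel): 0.78300 × 0.88100 × 0.92400 = 0.63740
Parallel (magnetorquer, wheel drive electronics, and [0.63740]): 1 − (1 − 0.92800)(1 − 0.84400)(1 − 0.63740) = 0.996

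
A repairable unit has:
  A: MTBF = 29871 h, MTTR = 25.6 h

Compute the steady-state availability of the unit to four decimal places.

0.9991

A(A) = MTBF/(MTBF+MTTR) = 29871/(29871+25.6) = 0.9991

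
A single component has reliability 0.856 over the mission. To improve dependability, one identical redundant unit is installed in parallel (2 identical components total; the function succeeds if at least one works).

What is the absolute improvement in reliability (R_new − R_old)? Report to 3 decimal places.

R_before = 0.856
R_after = 1 − (1 − 0.856)^2 = 0.979
ΔR = 0.979 − 0.856 = 0.123

0.123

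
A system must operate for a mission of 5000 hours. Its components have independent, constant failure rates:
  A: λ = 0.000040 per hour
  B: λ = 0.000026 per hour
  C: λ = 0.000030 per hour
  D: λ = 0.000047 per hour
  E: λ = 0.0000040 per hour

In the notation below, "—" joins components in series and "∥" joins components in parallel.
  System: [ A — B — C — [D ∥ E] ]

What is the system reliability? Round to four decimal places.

0.6162

R(A) = exp(−0.000040 × 5000) = 0.818731
R(B) = exp(−0.000026 × 5000) = 0.878095
R(C) = exp(−0.000030 × 5000) = 0.860708
R(D) = exp(−0.000047 × 5000) = 0.790571
R(E) = exp(−0.0000040 × 5000) = 0.980199
Parallel (D and E): 1 − (1 − 0.790571)(1 − 0.980199) = 0.995853
Series (A, B, C, and [0.995853]): 0.818731 × 0.878095 × 0.860708 × 0.995853 = 0.6162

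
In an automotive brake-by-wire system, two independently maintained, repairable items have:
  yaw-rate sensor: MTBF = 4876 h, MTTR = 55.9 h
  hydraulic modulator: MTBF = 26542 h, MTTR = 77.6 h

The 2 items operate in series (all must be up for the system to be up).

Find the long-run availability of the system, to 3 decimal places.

A(yaw-rate sensor) = MTBF/(MTBF+MTTR) = 4876/(4876+55.9) = 0.988666
A(hydraulic modulator) = MTBF/(MTBF+MTTR) = 26542/(26542+77.6) = 0.997085
Series availability: 0.988666 × 0.997085 = 0.986

0.986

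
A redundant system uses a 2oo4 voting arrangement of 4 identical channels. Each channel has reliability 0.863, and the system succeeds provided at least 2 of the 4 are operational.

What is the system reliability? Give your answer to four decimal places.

0.9908

R = Σ_{i=2}^{4} C(4,i) p^i (1−p)^{4−i} with p = 0.863
C(4,2)·0.863^2·0.137^2 = 0.083871
C(4,3)·0.863^3·0.137^1 = 0.352219
C(4,4)·0.863^4·0.137^0 = 0.554681
Sum = 0.9908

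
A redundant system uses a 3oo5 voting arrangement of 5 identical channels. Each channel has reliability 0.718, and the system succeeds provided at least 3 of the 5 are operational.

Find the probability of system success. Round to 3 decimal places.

R = Σ_{i=3}^{5} C(5,i) p^i (1−p)^{5−i} with p = 0.718
C(5,3)·0.718^3·0.282^2 = 0.29436
C(5,4)·0.718^4·0.282^1 = 0.37473
C(5,5)·0.718^5·0.282^0 = 0.19082
Sum = 0.860

0.860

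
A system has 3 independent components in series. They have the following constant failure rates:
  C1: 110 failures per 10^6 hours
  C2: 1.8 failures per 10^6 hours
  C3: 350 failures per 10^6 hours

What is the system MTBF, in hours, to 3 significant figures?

Series of exponential components: λ_sys = Σ λ_i
λ_sys = 0.00011 + 0.0000018 + 0.00035 = 4.6180e-04 /h
MTBF = 1 / λ_sys = 2170 h

2170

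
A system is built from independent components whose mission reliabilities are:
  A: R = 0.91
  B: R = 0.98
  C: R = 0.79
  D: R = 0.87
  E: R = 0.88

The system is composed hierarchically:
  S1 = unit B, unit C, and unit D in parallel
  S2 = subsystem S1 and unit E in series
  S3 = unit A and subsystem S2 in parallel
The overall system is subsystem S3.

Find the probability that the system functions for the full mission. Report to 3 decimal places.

Parallel (B, C, and D): 1 − (1 − 0.98000)(1 − 0.79000)(1 − 0.87000) = 0.99945
Series ([0.99945] and E): 0.99945 × 0.88000 = 0.87952
Parallel (A and [0.87952]): 1 − (1 − 0.91000)(1 − 0.87952) = 0.989

0.989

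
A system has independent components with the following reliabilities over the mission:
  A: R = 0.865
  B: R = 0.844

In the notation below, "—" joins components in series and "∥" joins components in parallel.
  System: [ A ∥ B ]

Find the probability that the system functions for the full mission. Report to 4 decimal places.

Parallel (A and B): 1 − (1 − 0.865000)(1 − 0.844000) = 0.9789

0.9789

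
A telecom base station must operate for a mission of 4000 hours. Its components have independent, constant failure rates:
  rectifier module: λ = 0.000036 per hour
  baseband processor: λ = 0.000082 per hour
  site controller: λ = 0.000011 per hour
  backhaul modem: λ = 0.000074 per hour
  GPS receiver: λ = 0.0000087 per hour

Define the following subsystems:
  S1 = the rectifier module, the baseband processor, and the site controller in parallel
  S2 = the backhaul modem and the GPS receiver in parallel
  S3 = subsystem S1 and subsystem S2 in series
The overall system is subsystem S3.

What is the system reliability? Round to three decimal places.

0.990

R(rectifier module) = exp(−0.000036 × 4000) = 0.86589
R(baseband processor) = exp(−0.000082 × 4000) = 0.72036
R(site controller) = exp(−0.000011 × 4000) = 0.95695
R(backhaul modem) = exp(−0.000074 × 4000) = 0.74379
R(GPS receiver) = exp(−0.0000087 × 4000) = 0.96580
Parallel (rectifier module, baseband processor, and site controller): 1 − (1 − 0.86589)(1 − 0.72036)(1 − 0.95695) = 0.99839
Parallel (backhaul modem and GPS receiver): 1 − (1 − 0.74379)(1 − 0.96580) = 0.99124
Series ([0.99839] and [0.99124]): 0.99839 × 0.99124 = 0.990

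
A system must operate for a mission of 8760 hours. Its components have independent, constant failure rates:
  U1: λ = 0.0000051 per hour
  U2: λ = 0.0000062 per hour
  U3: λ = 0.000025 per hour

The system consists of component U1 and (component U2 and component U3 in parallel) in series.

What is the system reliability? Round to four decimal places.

R(U1) = exp(−0.0000051 × 8760) = 0.956307
R(U2) = exp(−0.0000062 × 8760) = 0.947137
R(U3) = exp(−0.000025 × 8760) = 0.803322
Parallel (U2 and U3): 1 − (1 − 0.947137)(1 − 0.803322) = 0.989603
Series (U1 and [0.989603]): 0.956307 × 0.989603 = 0.9464

0.9464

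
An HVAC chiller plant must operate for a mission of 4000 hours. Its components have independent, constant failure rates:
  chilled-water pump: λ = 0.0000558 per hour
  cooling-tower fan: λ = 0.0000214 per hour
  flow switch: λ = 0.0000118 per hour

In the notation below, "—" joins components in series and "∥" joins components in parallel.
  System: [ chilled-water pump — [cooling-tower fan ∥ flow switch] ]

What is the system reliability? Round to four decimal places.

0.7969

R(chilled-water pump) = exp(−0.0000558 × 4000) = 0.799955
R(cooling-tower fan) = exp(−0.0000214 × 4000) = 0.917961
R(flow switch) = exp(−0.0000118 × 4000) = 0.953897
Parallel (cooling-tower fan and flow switch): 1 − (1 − 0.917961)(1 − 0.953897) = 0.996218
Series (chilled-water pump and [0.996218]): 0.799955 × 0.996218 = 0.7969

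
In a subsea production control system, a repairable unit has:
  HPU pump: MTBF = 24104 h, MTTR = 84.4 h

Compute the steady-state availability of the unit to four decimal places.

A(HPU pump) = MTBF/(MTBF+MTTR) = 24104/(24104+84.4) = 0.9965

0.9965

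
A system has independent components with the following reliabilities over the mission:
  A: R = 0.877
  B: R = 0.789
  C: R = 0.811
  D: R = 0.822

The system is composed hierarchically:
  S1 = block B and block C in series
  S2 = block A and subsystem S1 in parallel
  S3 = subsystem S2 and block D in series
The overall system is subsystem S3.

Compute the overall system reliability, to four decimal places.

Series (B and C): 0.789000 × 0.811000 = 0.639879
Parallel (A and [0.639879]): 1 − (1 − 0.877000)(1 − 0.639879) = 0.955705
Series ([0.955705] and D): 0.955705 × 0.822000 = 0.7856

0.7856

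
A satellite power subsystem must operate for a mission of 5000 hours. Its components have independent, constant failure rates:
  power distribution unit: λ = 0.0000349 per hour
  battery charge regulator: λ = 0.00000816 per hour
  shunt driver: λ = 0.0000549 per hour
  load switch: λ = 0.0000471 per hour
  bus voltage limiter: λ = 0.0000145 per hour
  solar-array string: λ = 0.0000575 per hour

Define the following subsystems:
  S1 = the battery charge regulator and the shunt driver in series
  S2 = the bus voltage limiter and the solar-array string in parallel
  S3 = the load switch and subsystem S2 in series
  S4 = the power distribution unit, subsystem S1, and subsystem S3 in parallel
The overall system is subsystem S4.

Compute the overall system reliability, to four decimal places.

0.9903

R(power distribution unit) = exp(−0.0000349 × 5000) = 0.839877
R(battery charge regulator) = exp(−0.00000816 × 5000) = 0.960021
R(shunt driver) = exp(−0.0000549 × 5000) = 0.759952
R(load switch) = exp(−0.0000471 × 5000) = 0.790176
R(bus voltage limiter) = exp(−0.0000145 × 5000) = 0.930066
R(solar-array string) = exp(−0.0000575 × 5000) = 0.750137
Series (battery charge regulator and shunt driver): 0.960021 × 0.759952 = 0.729570
Parallel (bus voltage limiter and solar-array string): 1 − (1 − 0.930066)(1 − 0.750137) = 0.982526
Series (load switch and [0.982526]): 0.790176 × 0.982526 = 0.776368
Parallel (power distribution unit, [0.729570], and [0.776368]): 1 − (1 − 0.839877)(1 − 0.729570)(1 − 0.776368) = 0.9903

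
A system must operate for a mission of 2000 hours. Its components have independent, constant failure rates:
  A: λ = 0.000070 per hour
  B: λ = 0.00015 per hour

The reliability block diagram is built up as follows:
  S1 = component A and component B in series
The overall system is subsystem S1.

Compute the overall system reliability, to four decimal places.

0.6440

R(A) = exp(−0.000070 × 2000) = 0.869358
R(B) = exp(−0.00015 × 2000) = 0.740818
Series (A and B): 0.869358 × 0.740818 = 0.6440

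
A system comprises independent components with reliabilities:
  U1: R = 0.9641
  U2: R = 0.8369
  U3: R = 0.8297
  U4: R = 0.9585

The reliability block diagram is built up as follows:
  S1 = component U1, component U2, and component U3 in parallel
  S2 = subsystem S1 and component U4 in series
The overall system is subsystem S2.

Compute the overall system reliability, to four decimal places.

Parallel (U1, U2, and U3): 1 − (1 − 0.964100)(1 − 0.836900)(1 − 0.829700) = 0.999003
Series ([0.999003] and U4): 0.999003 × 0.958500 = 0.9575

0.9575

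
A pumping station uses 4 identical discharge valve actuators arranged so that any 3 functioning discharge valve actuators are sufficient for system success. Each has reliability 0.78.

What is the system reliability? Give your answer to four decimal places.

R = Σ_{i=3}^{4} C(4,i) p^i (1−p)^{4−i} with p = 0.78
C(4,3)·0.78^3·0.22^1 = 0.417606
C(4,4)·0.78^4·0.22^0 = 0.370151
Sum = 0.7878

0.7878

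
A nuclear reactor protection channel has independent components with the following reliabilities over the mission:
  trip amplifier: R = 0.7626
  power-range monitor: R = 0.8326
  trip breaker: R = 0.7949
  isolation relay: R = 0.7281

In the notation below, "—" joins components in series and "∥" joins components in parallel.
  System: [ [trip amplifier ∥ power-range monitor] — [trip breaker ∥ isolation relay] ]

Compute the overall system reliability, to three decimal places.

0.907

Parallel (trip amplifier and power-range monitor): 1 − (1 − 0.76260)(1 − 0.83260) = 0.96026
Parallel (trip breaker and isolation relay): 1 − (1 − 0.79490)(1 − 0.72810) = 0.94423
Series ([0.96026] and [0.94423]): 0.96026 × 0.94423 = 0.907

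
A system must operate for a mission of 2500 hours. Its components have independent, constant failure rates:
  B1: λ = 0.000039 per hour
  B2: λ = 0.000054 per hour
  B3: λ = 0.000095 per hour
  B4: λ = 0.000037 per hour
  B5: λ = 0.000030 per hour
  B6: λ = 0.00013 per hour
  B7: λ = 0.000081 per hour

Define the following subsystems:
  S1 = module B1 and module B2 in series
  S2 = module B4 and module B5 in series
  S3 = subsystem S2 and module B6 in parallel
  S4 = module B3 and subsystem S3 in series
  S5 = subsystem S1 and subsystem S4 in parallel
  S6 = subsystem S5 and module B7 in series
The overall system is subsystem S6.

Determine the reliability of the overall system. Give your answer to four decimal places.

0.7752

R(B1) = exp(−0.000039 × 2500) = 0.907102
R(B2) = exp(−0.000054 × 2500) = 0.873716
R(B3) = exp(−0.000095 × 2500) = 0.788597
R(B4) = exp(−0.000037 × 2500) = 0.911649
R(B5) = exp(−0.000030 × 2500) = 0.927743
R(B6) = exp(−0.00013 × 2500) = 0.722527
R(B7) = exp(−0.000081 × 2500) = 0.816686
Series (B1 and B2): 0.907102 × 0.873716 = 0.792550
Series (B4 and B5): 0.911649 × 0.927743 = 0.845776
Parallel ([0.845776] and B6): 1 − (1 − 0.845776)(1 − 0.722527) = 0.957207
Series (B3 and [0.957207]): 0.788597 × 0.957207 = 0.754851
Parallel ([0.792550] and [0.754851]): 1 − (1 − 0.792550)(1 − 0.754851) = 0.949144
Series ([0.949144] and B7): 0.949144 × 0.816686 = 0.7752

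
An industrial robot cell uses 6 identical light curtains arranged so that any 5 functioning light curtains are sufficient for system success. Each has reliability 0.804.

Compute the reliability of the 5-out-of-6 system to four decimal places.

R = Σ_{i=5}^{6} C(6,i) p^i (1−p)^{6−i} with p = 0.804
C(6,5)·0.804^5·0.196^1 = 0.395082
C(6,6)·0.804^6·0.196^0 = 0.270107
Sum = 0.6652

0.6652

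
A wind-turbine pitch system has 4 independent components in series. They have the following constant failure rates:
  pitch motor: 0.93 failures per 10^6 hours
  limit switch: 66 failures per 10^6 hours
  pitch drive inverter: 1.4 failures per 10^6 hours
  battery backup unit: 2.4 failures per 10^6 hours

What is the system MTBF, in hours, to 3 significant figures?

Series of exponential components: λ_sys = Σ λ_i
λ_sys = 0.00000093 + 0.000066 + 0.0000014 + 0.0000024 = 7.0730e-05 /h
MTBF = 1 / λ_sys = 14100 h

14100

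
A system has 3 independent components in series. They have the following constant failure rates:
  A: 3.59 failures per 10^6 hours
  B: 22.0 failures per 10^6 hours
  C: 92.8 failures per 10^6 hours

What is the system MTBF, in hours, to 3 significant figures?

8450

Series of exponential components: λ_sys = Σ λ_i
λ_sys = 0.00000359 + 0.0000220 + 0.0000928 = 1.1839e-04 /h
MTBF = 1 / λ_sys = 8450 h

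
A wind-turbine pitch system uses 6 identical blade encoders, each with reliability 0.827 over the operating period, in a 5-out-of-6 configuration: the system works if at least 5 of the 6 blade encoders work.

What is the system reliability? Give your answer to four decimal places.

R = Σ_{i=5}^{6} C(6,i) p^i (1−p)^{6−i} with p = 0.827
C(6,5)·0.827^5·0.173^1 = 0.401536
C(6,6)·0.827^6·0.173^0 = 0.319914
Sum = 0.7215

0.7215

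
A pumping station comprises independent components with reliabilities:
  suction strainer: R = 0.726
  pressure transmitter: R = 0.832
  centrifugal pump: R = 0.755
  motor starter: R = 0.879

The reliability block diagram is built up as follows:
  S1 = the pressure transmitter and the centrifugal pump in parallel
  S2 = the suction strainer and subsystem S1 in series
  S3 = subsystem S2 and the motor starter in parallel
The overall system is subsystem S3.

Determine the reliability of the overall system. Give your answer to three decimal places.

Parallel (pressure transmitter and centrifugal pump): 1 − (1 − 0.83200)(1 − 0.75500) = 0.95884
Series (suction strainer and [0.95884]): 0.72600 × 0.95884 = 0.69612
Parallel ([0.69612] and motor starter): 1 − (1 − 0.69612)(1 − 0.87900) = 0.963

0.963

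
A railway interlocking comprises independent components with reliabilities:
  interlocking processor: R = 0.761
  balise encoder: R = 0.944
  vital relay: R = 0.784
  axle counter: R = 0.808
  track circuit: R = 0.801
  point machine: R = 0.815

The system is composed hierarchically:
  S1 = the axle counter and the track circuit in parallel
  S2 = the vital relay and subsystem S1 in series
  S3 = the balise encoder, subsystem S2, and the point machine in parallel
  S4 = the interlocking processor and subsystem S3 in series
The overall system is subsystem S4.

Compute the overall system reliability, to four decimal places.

0.7591

Parallel (axle counter and track circuit): 1 − (1 − 0.808000)(1 − 0.801000) = 0.961792
Series (vital relay and [0.961792]): 0.784000 × 0.961792 = 0.754045
Parallel (balise encoder, [0.754045], and point machine): 1 − (1 − 0.944000)(1 − 0.754045)(1 − 0.815000) = 0.997452
Series (interlocking processor and [0.997452]): 0.761000 × 0.997452 = 0.7591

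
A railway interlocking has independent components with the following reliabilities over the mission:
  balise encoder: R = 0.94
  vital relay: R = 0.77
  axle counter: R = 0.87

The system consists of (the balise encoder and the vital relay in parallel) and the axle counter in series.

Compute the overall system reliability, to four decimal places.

Parallel (balise encoder and vital relay): 1 − (1 − 0.940000)(1 − 0.770000) = 0.986200
Series ([0.986200] and axle counter): 0.986200 × 0.870000 = 0.8580

0.8580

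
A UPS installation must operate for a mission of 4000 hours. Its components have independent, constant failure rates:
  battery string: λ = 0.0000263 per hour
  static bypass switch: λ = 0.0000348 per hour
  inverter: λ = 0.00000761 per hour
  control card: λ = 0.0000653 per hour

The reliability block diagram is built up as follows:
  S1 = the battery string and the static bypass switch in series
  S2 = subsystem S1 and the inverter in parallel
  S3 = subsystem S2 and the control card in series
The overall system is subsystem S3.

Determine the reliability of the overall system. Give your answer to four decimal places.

R(battery string) = exp(−0.0000263 × 4000) = 0.900144
R(static bypass switch) = exp(−0.0000348 × 4000) = 0.870054
R(inverter) = exp(−0.00000761 × 4000) = 0.970019
R(control card) = exp(−0.0000653 × 4000) = 0.770127
Series (battery string and static bypass switch): 0.900144 × 0.870054 = 0.783174
Parallel ([0.783174] and inverter): 1 − (1 − 0.783174)(1 − 0.970019) = 0.993499
Series ([0.993499] and control card): 0.993499 × 0.770127 = 0.7651

0.7651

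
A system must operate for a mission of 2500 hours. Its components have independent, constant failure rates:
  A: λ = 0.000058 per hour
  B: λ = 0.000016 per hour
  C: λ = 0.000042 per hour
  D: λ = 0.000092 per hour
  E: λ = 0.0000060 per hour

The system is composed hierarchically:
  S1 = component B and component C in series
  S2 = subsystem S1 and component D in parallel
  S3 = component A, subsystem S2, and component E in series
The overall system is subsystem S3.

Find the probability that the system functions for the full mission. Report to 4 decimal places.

0.8285

R(A) = exp(−0.000058 × 2500) = 0.865022
R(B) = exp(−0.000016 × 2500) = 0.960789
R(C) = exp(−0.000042 × 2500) = 0.900325
R(D) = exp(−0.000092 × 2500) = 0.794534
R(E) = exp(−0.0000060 × 2500) = 0.985112
Series (B and C): 0.960789 × 0.900325 = 0.865022
Parallel ([0.865022] and D): 1 − (1 − 0.865022)(1 − 0.794534) = 0.972267
Series (A, [0.972267], and E): 0.865022 × 0.972267 × 0.985112 = 0.8285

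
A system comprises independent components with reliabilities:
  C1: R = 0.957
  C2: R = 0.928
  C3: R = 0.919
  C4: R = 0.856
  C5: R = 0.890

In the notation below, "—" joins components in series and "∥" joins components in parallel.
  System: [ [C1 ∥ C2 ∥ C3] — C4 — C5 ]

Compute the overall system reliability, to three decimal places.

Parallel (C1, C2, and C3): 1 − (1 − 0.95700)(1 − 0.92800)(1 − 0.91900) = 0.99975
Series ([0.99975], C4, and C5): 0.99975 × 0.85600 × 0.89000 = 0.762

0.762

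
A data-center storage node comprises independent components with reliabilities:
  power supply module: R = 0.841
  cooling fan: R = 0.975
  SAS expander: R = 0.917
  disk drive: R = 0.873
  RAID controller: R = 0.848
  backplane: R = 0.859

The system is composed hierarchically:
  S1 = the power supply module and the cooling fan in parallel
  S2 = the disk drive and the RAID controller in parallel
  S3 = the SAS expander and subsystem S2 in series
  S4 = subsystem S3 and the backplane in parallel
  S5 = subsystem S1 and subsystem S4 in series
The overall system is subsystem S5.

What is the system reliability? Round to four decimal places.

0.9819

Parallel (power supply module and cooling fan): 1 − (1 − 0.841000)(1 − 0.975000) = 0.996025
Parallel (disk drive and RAID controller): 1 − (1 − 0.873000)(1 − 0.848000) = 0.980696
Series (SAS expander and [0.980696]): 0.917000 × 0.980696 = 0.899298
Parallel ([0.899298] and backplane): 1 − (1 − 0.899298)(1 − 0.859000) = 0.985801
Series ([0.996025] and [0.985801]): 0.996025 × 0.985801 = 0.9819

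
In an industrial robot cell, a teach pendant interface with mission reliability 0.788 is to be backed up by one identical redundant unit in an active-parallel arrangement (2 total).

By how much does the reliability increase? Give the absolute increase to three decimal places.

R_before = 0.788
R_after = 1 − (1 − 0.788)^2 = 0.955
ΔR = 0.955 − 0.788 = 0.167

0.167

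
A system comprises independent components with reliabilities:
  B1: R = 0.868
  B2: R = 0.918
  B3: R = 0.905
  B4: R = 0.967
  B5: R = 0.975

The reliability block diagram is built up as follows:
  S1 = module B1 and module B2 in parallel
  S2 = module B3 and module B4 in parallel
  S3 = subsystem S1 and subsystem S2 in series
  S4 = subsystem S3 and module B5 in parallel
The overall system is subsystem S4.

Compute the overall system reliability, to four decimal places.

Parallel (B1 and B2): 1 − (1 − 0.868000)(1 − 0.918000) = 0.989176
Parallel (B3 and B4): 1 − (1 − 0.905000)(1 − 0.967000) = 0.996865
Series ([0.989176] and [0.996865]): 0.989176 × 0.996865 = 0.986075
Parallel ([0.986075] and B5): 1 − (1 − 0.986075)(1 − 0.975000) = 0.9997

0.9997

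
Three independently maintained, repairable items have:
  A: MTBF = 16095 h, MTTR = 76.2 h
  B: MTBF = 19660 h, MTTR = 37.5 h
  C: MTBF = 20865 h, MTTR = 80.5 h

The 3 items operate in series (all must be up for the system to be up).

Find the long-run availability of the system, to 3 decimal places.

0.990

A(A) = MTBF/(MTBF+MTTR) = 16095/(16095+76.2) = 0.995288
A(B) = MTBF/(MTBF+MTTR) = 19660/(19660+37.5) = 0.998096
A(C) = MTBF/(MTBF+MTTR) = 20865/(20865+80.5) = 0.996157
Series availability: 0.995288 × 0.998096 × 0.996157 = 0.990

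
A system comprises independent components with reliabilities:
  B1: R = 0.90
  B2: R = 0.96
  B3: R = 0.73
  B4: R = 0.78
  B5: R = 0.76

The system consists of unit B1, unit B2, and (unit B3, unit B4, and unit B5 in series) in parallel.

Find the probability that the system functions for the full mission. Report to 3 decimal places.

Series (B3, B4, and B5): 0.73000 × 0.78000 × 0.76000 = 0.43274
Parallel (B1, B2, and [0.43274]): 1 − (1 − 0.90000)(1 − 0.96000)(1 − 0.43274) = 0.998

0.998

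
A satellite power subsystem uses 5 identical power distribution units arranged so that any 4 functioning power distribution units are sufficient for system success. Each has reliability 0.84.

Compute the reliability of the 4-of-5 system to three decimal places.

0.817

R = Σ_{i=4}^{5} C(5,i) p^i (1−p)^{5−i} with p = 0.84
C(5,4)·0.84^4·0.16^1 = 0.39830
C(5,5)·0.84^5·0.16^0 = 0.41821
Sum = 0.817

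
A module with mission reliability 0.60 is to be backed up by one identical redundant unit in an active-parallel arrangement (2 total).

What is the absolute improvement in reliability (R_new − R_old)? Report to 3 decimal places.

0.240

R_before = 0.60
R_after = 1 − (1 − 0.60)^2 = 0.840
ΔR = 0.840 − 0.60 = 0.240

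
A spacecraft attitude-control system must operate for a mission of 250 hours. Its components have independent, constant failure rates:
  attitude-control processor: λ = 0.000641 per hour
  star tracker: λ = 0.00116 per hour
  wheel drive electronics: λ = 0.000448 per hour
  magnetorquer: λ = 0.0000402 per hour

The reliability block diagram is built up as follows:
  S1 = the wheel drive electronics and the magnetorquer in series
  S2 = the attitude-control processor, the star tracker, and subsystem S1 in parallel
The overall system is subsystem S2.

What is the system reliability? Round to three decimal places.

R(attitude-control processor) = exp(−0.000641 × 250) = 0.85193
R(star tracker) = exp(−0.00116 × 250) = 0.74826
R(wheel drive electronics) = exp(−0.000448 × 250) = 0.89404
R(magnetorquer) = exp(−0.0000402 × 250) = 0.99000
Series (wheel drive electronics and magnetorquer): 0.89404 × 0.99000 = 0.88510
Parallel (attitude-control processor, star tracker, and [0.88510]): 1 − (1 − 0.85193)(1 − 0.74826)(1 − 0.88510) = 0.996

0.996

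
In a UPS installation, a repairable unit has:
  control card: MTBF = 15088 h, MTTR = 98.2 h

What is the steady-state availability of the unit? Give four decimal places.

A(control card) = MTBF/(MTBF+MTTR) = 15088/(15088+98.2) = 0.9935

0.9935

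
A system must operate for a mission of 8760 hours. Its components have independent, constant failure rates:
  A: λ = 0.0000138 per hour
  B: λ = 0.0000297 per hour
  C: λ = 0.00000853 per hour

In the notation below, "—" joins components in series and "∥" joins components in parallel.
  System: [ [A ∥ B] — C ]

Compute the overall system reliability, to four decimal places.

0.9038

R(A) = exp(−0.0000138 × 8760) = 0.886133
R(B) = exp(−0.0000297 × 8760) = 0.770919
R(C) = exp(−0.00000853 × 8760) = 0.928001
Parallel (A and B): 1 − (1 − 0.886133)(1 − 0.770919) = 0.973915
Series ([0.973915] and C): 0.973915 × 0.928001 = 0.9038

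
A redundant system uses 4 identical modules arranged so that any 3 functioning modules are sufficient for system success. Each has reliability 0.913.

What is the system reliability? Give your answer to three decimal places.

0.960

R = Σ_{i=3}^{4} C(4,i) p^i (1−p)^{4−i} with p = 0.913
C(4,3)·0.913^3·0.087^1 = 0.26484
C(4,4)·0.913^4·0.087^0 = 0.69484
Sum = 0.960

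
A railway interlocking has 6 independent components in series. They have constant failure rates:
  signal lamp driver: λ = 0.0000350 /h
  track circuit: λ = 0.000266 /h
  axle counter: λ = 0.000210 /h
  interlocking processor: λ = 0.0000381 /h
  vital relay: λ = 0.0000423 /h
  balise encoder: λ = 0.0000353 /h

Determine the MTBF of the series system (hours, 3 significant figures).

1600

Series of exponential components: λ_sys = Σ λ_i
λ_sys = 0.0000350 + 0.000266 + 0.000210 + 0.0000381 + 0.0000423 + 0.0000353 = 6.2670e-04 /h
MTBF = 1 / λ_sys = 1600 h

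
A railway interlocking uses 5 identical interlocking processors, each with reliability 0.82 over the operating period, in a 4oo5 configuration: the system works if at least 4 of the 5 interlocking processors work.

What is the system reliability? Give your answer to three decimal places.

0.778

R = Σ_{i=4}^{5} C(5,i) p^i (1−p)^{5−i} with p = 0.82
C(5,4)·0.82^4·0.18^1 = 0.40691
C(5,5)·0.82^5·0.18^0 = 0.37074
Sum = 0.778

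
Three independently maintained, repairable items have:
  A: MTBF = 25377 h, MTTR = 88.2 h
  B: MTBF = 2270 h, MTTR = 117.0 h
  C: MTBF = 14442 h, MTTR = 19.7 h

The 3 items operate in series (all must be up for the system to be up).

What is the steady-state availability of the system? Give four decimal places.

A(A) = MTBF/(MTBF+MTTR) = 25377/(25377+88.2) = 0.996536
A(B) = MTBF/(MTBF+MTTR) = 2270/(2270+117.0) = 0.950984
A(C) = MTBF/(MTBF+MTTR) = 14442/(14442+19.7) = 0.998638
Series availability: 0.996536 × 0.950984 × 0.998638 = 0.9464

0.9464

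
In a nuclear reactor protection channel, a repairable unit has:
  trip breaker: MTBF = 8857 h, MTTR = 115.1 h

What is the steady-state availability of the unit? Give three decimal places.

A(trip breaker) = MTBF/(MTBF+MTTR) = 8857/(8857+115.1) = 0.987

0.987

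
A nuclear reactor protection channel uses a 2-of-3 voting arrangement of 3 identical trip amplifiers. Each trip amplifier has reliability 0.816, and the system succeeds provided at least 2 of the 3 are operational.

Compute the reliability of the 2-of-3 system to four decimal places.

0.9109

R = Σ_{i=2}^{3} C(3,i) p^i (1−p)^{3−i} with p = 0.816
C(3,2)·0.816^2·0.184^1 = 0.367553
C(3,3)·0.816^3·0.184^0 = 0.543338
Sum = 0.9109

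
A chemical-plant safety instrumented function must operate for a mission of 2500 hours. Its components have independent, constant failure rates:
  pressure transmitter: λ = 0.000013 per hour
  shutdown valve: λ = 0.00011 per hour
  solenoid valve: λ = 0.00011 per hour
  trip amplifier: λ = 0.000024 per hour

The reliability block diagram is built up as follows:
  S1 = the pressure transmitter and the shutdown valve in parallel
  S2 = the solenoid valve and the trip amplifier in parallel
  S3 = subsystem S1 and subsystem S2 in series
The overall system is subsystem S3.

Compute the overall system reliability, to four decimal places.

0.9784

R(pressure transmitter) = exp(−0.000013 × 2500) = 0.968022
R(shutdown valve) = exp(−0.00011 × 2500) = 0.759572
R(solenoid valve) = exp(−0.00011 × 2500) = 0.759572
R(trip amplifier) = exp(−0.000024 × 2500) = 0.941765
Parallel (pressure transmitter and shutdown valve): 1 − (1 − 0.968022)(1 − 0.759572) = 0.992312
Parallel (solenoid valve and trip amplifier): 1 − (1 − 0.759572)(1 − 0.941765) = 0.985999
Series ([0.992312] and [0.985999]): 0.992312 × 0.985999 = 0.9784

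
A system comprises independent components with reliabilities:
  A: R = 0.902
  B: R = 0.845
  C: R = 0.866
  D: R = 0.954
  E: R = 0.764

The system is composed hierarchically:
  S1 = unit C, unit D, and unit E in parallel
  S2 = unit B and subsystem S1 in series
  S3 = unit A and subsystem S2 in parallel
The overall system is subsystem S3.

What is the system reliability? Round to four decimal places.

Parallel (C, D, and E): 1 − (1 − 0.866000)(1 − 0.954000)(1 − 0.764000) = 0.998545
Series (B and [0.998545]): 0.845000 × 0.998545 = 0.843771
Parallel (A and [0.843771]): 1 − (1 − 0.902000)(1 − 0.843771) = 0.9847

0.9847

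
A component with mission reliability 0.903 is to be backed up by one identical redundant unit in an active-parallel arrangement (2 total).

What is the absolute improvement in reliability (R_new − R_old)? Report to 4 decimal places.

0.0876

R_before = 0.903
R_after = 1 − (1 − 0.903)^2 = 0.9906
ΔR = 0.9906 − 0.903 = 0.0876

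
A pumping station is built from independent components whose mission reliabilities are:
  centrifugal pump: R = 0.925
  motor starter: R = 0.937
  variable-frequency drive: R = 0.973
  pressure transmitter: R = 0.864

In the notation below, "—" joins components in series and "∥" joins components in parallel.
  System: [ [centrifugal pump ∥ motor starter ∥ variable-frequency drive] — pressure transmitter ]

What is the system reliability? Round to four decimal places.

0.8639

Parallel (centrifugal pump, motor starter, and variable-frequency drive): 1 − (1 − 0.925000)(1 − 0.937000)(1 − 0.973000) = 0.999872
Series ([0.999872] and pressure transmitter): 0.999872 × 0.864000 = 0.8639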